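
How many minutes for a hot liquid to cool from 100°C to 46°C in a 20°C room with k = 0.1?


From T(t) = T_a + (T₀ - T_a)e^(-kt), set T(t) = 46:
(46 - 20) / (100 - 20) = e^(-0.1t), so t = -ln(0.325)/0.1 ≈ 11.2 minutes.


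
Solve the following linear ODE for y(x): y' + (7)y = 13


P(x) = 7, Q(x) = 13; integrating factor μ = e^(7x).
(μ y)' = 13e^(7x) ⇒ μ y = (13/7)e^(7x) + C.
Divide by μ: y = 13/7 + Ce^(-7x).


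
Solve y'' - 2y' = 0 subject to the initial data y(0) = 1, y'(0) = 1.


Characteristic roots of r² - 2r = 0 are 2, 0.
General solution y = c₁ e^(2x) + c₂.
Apply y(0) = 1: c₁ + c₂ = 1. Apply y'(0) = 1: 2 c₁ + 0 c₂ = 1.
Solve: c₁ = 1/2, c₂ = 1/2.
Particular solution: y = (1/2)e^(2x) + 1/2.


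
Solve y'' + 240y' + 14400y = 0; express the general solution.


Characteristic equation: r² + 240r + 14400 = 0, i.e. (r + 120)² = 0.
Repeated root r = -120; include an x factor for the second linearly independent solution.
General solution: y = (C₁ + C₂x)e^(-120x).


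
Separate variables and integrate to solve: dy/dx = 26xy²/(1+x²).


Separate: dy/y² = 26x/(1+x²) dx.
Integrate LHS: ∫ dy/y² = -1/y.
Integrate RHS via u = 1+x²: 13ln(1+x²) + C.
Result: -1/y = 13ln(1+x²) + C.


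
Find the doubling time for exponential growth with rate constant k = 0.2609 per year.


Exponential growth: P(t) = P₀ e^(0.2609t). Set P(t)/P₀ = 2: e^(0.2609t) = 2.
Solve: t = ln(2)/0.2609 ≈ 2.66 years.


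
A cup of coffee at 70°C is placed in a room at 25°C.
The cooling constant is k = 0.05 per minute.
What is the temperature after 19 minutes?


Newton's law: dT/dt = -k(T - T_a) has solution T(t) = T_a + (T₀ - T_a)e^(-kt).
Plug in T_a = 25, T₀ = 70, k = 0.05, t = 19: T(19) = 25 + (45)e^(-0.95) ≈ 42.4°C.


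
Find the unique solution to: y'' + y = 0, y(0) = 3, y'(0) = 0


Characteristic roots of r² + 1 = 0 are ±1i, so y = C₁cos(x) + C₂sin(x).
Apply y(0) = 3: C₁ = 3. Differentiate and apply y'(0) = 0: 1·C₂ = 0, so C₂ = 0.
Particular solution: y = 3cos(x).


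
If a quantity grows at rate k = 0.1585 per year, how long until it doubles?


Exponential growth: P(t) = P₀ e^(0.1585t). Set P(t)/P₀ = 2: e^(0.1585t) = 2.
Solve: t = ln(2)/0.1585 ≈ 4.37 years.


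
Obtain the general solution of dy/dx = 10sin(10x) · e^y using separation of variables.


Separate: e^(-y) dy = 10sin(10x) dx.
Integrate: -e^(-y) = -cos(10x) + C₀.
Rearrange: e^(-y) = cos(10x) + C.


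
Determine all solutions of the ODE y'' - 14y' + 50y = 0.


Characteristic equation: r² - 14r + 50 = 0.
Discriminant is negative; roots r = 7 ± 1i (complex conjugate pair).
General solution uses e^(α x)(C₁ cos(β x) + C₂ sin(β x)): y = e^(7x)(C₁cos(x) + C₂sin(x)).


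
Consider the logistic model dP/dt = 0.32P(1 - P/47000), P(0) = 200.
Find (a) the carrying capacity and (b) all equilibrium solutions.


Logistic ODE dP/dt = 0.32P(1 - P/47000) has equilibria where dP/dt = 0, i.e. P = 0 or P = 47000.
The coefficient (1 - P/K) = 0 when P = K, identifying K = 47000 as the carrying capacity.
(a) K = 47000; (b) equilibria P = 0 and P = 47000.


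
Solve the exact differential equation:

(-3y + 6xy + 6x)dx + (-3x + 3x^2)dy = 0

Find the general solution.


Check exactness: ∂M/∂y = -3 + 6x and ∂N/∂x = -3 + 6x; equal, so the equation is exact.
Integrate M with respect to x (treating y as constant): ∫M dx = -3xy + 3x^2y + 3x^2 + h(y).
Differentiate w.r.t. y and set equal to N: all terms match, so h'(y) = 0 and h is a constant absorbed into C.
General solution: -3xy + 3x^2y + 3x^2 = C.


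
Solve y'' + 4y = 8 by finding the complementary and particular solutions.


Homogeneous part: r² + 4 = 0 ⇒ r = ±2i, so y_h = C₁cos(2x) + C₂sin(2x).
Try constant y_p = A; plug in: 4A = 8 ⇒ A = 2.
General solution: y = C₁cos(2x) + C₂sin(2x) + 2.


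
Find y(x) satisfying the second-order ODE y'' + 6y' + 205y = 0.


Characteristic equation: r² + 6r + 205 = 0.
Discriminant is negative; roots r = -3 ± 14i (complex conjugate pair).
General solution uses e^(α x)(C₁ cos(β x) + C₂ sin(β x)): y = e^(-3x)(C₁cos(14x) + C₂sin(14x)).


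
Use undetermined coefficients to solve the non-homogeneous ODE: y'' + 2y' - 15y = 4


Characteristic roots of r² + 2r - 15 = 0 are 3, -5.
y_h = C₁e^(3x) + C₂e^(-5x).
Forcing exponent 0 is not a characteristic root; try y_p = A.
Substitute: A·(0 + (2)·0 + (-15)) = A·-15 = 4, so A = -4/15.
General solution: y = C₁e^(3x) + C₂e^(-5x) - 4/15.


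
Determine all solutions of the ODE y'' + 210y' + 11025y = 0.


Characteristic equation: r² + 210r + 11025 = 0, i.e. (r + 105)² = 0.
Repeated root r = -105; include an x factor for the second linearly independent solution.
General solution: y = (C₁ + C₂x)e^(-105x).


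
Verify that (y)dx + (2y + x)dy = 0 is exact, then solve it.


Check exactness: ∂M/∂y = 1 and ∂N/∂x = 1; equal, so the equation is exact.
Integrate M with respect to x (treating y as constant): ∫M dx = xy + h(y).
Differentiate w.r.t. y and set equal to N: the x-dependent terms already match, leaving h'(y) = 2y. Integrate: h(y) = y^2.
So F(x,y) = y^2 + xy.
General solution: y^2 + xy = C.


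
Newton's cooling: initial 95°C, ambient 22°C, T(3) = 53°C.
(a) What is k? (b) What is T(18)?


Newton's law: T(t) = T_a + (T₀ - T_a)e^(-kt).
(a) Use T(3) = 53: (53 - 22)/(95 - 22) = e^(-k·3), so k = -ln(0.425)/3 ≈ 0.2855.
(b) Apply k to t = 18: T(18) = 22 + (73)e^(-5.139) ≈ 22.4°C.


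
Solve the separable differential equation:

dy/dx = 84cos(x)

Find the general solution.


g(y) = 1, so integrate directly: y = ∫ 84cos(x) dx = 84sin(x) + C.


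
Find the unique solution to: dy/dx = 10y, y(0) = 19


General solution of y' = 10y is y = Ce^(10x).
Apply y(0) = 19: C = 19.
Particular solution: y = 19e^(10x).


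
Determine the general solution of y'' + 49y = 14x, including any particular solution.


Homogeneous: r² + 49 = 0 ⇒ r = ±7i, y_h = C₁cos(7x) + C₂sin(7x).
Polynomial forcing; try y_p = Ax + B. Then y_p'' + 49 y_p = 49(Ax + B) = 14x, so B = 0 and A = 2/7.
General solution: y = C₁cos(7x) + C₂sin(7x) + (2/7)x.


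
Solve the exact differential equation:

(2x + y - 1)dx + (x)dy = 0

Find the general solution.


Check exactness: ∂M/∂y = 1 and ∂N/∂x = 1; equal, so the equation is exact.
Integrate M with respect to x (treating y as constant): ∫M dx = x^2 + xy - x + h(y).
Differentiate w.r.t. y and set equal to N: all terms match, so h'(y) = 0 and h is a constant absorbed into C.
General solution: x^2 + xy - x = C.


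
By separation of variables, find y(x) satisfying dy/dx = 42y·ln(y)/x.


Separate: dy/[y ln(y)] = 42 dx/x.
Substitute u = ln(y): du/u = 42 dx/x.
Integrate: ln|ln(y)| = 42ln|x| + C₀, hence ln(y) = C·x^42.


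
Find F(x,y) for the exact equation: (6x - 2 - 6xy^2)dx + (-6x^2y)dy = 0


Check exactness: ∂M/∂y = -12xy and ∂N/∂x = -12xy; equal, so the equation is exact.
Integrate M with respect to x (treating y as constant): ∫M dx = 3x^2 - 2x - 3x^2y^2 + h(y).
Differentiate w.r.t. y and set equal to N: all terms match, so h'(y) = 0 and h is a constant absorbed into C.
General solution: 3x^2 - 2x - 3x^2y^2 = C.


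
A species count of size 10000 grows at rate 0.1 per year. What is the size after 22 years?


The ODE dP/dt = 0.1P has solution P(t) = P(0)e^(0.1t).
Substitute P(0) = 10000 and t = 22: P(22) = 10000 e^(2.20) ≈ 90250.


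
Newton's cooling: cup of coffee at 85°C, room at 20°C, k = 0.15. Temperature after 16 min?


Newton's law: dT/dt = -k(T - T_a) has solution T(t) = T_a + (T₀ - T_a)e^(-kt).
Plug in T_a = 20, T₀ = 85, k = 0.15, t = 16: T(16) = 20 + (65)e^(-2.40) ≈ 25.9°C.


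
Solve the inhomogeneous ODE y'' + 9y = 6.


Homogeneous part: r² + 9 = 0 ⇒ r = ±3i, so y_h = C₁cos(3x) + C₂sin(3x).
Try constant y_p = A; plug in: 9A = 6 ⇒ A = 2/3.
General solution: y = C₁cos(3x) + C₂sin(3x) + 2/3.


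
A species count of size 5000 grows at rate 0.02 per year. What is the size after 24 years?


The ODE dP/dt = 0.02P has solution P(t) = P(0)e^(0.02t).
Substitute P(0) = 5000 and t = 24: P(24) = 5000 e^(0.48) ≈ 8080.


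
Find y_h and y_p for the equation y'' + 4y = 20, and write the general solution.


Homogeneous part: r² + 4 = 0 ⇒ r = ±2i, so y_h = C₁cos(2x) + C₂sin(2x).
Try constant y_p = A; plug in: 4A = 20 ⇒ A = 5.
General solution: y = C₁cos(2x) + C₂sin(2x) + 5.


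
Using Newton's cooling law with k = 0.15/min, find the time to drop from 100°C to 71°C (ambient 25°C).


From T(t) = T_a + (T₀ - T_a)e^(-kt), set T(t) = 71:
(71 - 25) / (100 - 25) = e^(-0.15t), so t = -ln(0.613)/0.15 ≈ 3.3 minutes.


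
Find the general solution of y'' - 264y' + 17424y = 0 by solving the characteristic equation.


Characteristic equation: r² - 264r + 17424 = 0, i.e. (r - 132)² = 0.
Repeated root r = 132; include an x factor for the second linearly independent solution.
General solution: y = (C₁ + C₂x)e^(132x).


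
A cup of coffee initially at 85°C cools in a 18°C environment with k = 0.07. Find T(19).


Newton's law: dT/dt = -k(T - T_a) has solution T(t) = T_a + (T₀ - T_a)e^(-kt).
Plug in T_a = 18, T₀ = 85, k = 0.07, t = 19: T(19) = 18 + (67)e^(-1.33) ≈ 35.7°C.


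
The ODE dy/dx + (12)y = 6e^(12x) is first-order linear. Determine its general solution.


P(x) = 12 ⇒ μ = e^(12x).
(μ y)' = 6e^(24x) ⇒ μ y = (6/24)e^(24x) + C.
Divide by μ: y = (1/4)e^(12x) + Ce^(-12x).


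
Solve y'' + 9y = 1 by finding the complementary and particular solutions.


Homogeneous part: r² + 9 = 0 ⇒ r = ±3i, so y_h = C₁cos(3x) + C₂sin(3x).
Try constant y_p = A; plug in: 9A = 1 ⇒ A = 1/9.
General solution: y = C₁cos(3x) + C₂sin(3x) + 1/9.


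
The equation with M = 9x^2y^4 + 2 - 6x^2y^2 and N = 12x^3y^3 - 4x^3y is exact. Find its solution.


Check exactness: ∂M/∂y = 36x^2y^3 - 12x^2y and ∂N/∂x = 36x^2y^3 - 12x^2y; equal, so the equation is exact.
Integrate M with respect to x (treating y as constant): ∫M dx = 3x^3y^4 + 2x - 2x^3y^2 + h(y).
Differentiate w.r.t. y and set equal to N: all terms match, so h'(y) = 0 and h is a constant absorbed into C.
General solution: 3x^3y^4 + 2x - 2x^3y^2 = C.


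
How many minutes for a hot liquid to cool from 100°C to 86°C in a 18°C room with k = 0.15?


From T(t) = T_a + (T₀ - T_a)e^(-kt), set T(t) = 86:
(86 - 18) / (100 - 18) = e^(-0.15t), so t = -ln(0.829)/0.15 ≈ 1.2 minutes.


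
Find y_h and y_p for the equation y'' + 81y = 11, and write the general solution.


Homogeneous part: r² + 81 = 0 ⇒ r = ±9i, so y_h = C₁cos(9x) + C₂sin(9x).
Try constant y_p = A; plug in: 81A = 11 ⇒ A = 11/81.
General solution: y = C₁cos(9x) + C₂sin(9x) + 11/81.


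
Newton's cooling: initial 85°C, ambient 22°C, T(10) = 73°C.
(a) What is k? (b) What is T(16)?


Newton's law: T(t) = T_a + (T₀ - T_a)e^(-kt).
(a) Use T(10) = 73: (73 - 22)/(85 - 22) = e^(-k·10), so k = -ln(0.810)/10 ≈ 0.0211.
(b) Apply k to t = 16: T(16) = 22 + (63)e^(-0.338) ≈ 66.9°C.


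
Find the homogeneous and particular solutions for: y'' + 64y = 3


Homogeneous part: r² + 64 = 0 ⇒ r = ±8i, so y_h = C₁cos(8x) + C₂sin(8x).
Try constant y_p = A; plug in: 64A = 3 ⇒ A = 3/64.
General solution: y = C₁cos(8x) + C₂sin(8x) + 3/64.


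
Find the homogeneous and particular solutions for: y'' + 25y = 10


Homogeneous part: r² + 25 = 0 ⇒ r = ±5i, so y_h = C₁cos(5x) + C₂sin(5x).
Try constant y_p = A; plug in: 25A = 10 ⇒ A = 2/5.
General solution: y = C₁cos(5x) + C₂sin(5x) + 2/5.


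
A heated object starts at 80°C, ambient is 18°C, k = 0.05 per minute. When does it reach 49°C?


From T(t) = T_a + (T₀ - T_a)e^(-kt), set T(t) = 49:
(49 - 18) / (80 - 18) = e^(-0.05t), so t = -ln(0.500)/0.05 ≈ 13.9 minutes.


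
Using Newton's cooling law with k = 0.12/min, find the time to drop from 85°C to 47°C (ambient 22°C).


From T(t) = T_a + (T₀ - T_a)e^(-kt), set T(t) = 47:
(47 - 22) / (85 - 22) = e^(-0.12t), so t = -ln(0.397)/0.12 ≈ 7.7 minutes.


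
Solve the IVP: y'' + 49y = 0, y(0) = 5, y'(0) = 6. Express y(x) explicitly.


Characteristic roots of r² + 49 = 0 are ±7i, so y = C₁cos(7x) + C₂sin(7x).
Apply y(0) = 5: C₁ = 5. Differentiate and apply y'(0) = 6: 7·C₂ = 6, so C₂ = 6/7.
Particular solution: y = 5cos(7x) + (6/7)sin(7x).


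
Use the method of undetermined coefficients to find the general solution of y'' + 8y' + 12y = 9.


Characteristic roots of r² + 8r + 12 = 0 are -2, -6.
y_h = C₁e^(-2x) + C₂e^(-6x).
Constant forcing; try y_p = A. Then 12A = 9 ⇒ A = 3/4.
General solution: y = C₁e^(-2x) + C₂e^(-6x) + 3/4.


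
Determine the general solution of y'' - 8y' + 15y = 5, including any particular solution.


Characteristic roots of r² - 8r + 15 = 0 are 5, 3.
y_h = C₁e^(5x) + C₂e^(3x).
Forcing exponent 0 is not a characteristic root; try y_p = A.
Substitute: A·(0 + (-8)·0 + (15)) = A·15 = 5, so A = 1/3.
General solution: y = C₁e^(5x) + C₂e^(3x) + 1/3.


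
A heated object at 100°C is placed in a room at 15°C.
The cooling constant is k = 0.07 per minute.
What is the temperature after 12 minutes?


Newton's law: dT/dt = -k(T - T_a) has solution T(t) = T_a + (T₀ - T_a)e^(-kt).
Plug in T_a = 15, T₀ = 100, k = 0.07, t = 12: T(12) = 15 + (85)e^(-0.84) ≈ 51.7°C.


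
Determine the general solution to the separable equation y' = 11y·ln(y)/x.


Separate: dy/[y ln(y)] = 11 dx/x.
Substitute u = ln(y): du/u = 11 dx/x.
Integrate: ln|ln(y)| = 11ln|x| + C₀, hence ln(y) = C·x^11.


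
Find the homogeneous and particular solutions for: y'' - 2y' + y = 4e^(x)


Characteristic polynomial (r - 1)² = 0; repeated root r = 1.
y_h = (C₁ + C₂x)e^(x). Forcing matches the repeated root (resonance), so try y_p = Ax² e^(x).
Substitute and solve for A: 2A = 4, so A = 2.
General solution: y = (C₁ + C₂x + 2x²)e^(x).


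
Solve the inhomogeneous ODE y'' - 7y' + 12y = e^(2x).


Characteristic roots of r² - 7r + 12 = 0 are 3, 4.
y_h = C₁e^(3x) + C₂e^(4x).
Forcing exponent 2 is not a characteristic root; try y_p = Ae^(2x).
Substitute: A·(4 + (-7)·2 + (12)) = A·2 = 1, so A = 1/2.
General solution: y = C₁e^(3x) + C₂e^(4x) + (1/2)e^(2x).


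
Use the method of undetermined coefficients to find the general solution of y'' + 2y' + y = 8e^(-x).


Characteristic polynomial (r + 1)² = 0; repeated root r = -1.
y_h = (C₁ + C₂x)e^(-x). Forcing matches the repeated root (resonance), so try y_p = Ax² e^(-x).
Substitute and solve for A: 2A = 8, so A = 4.
General solution: y = (C₁ + C₂x + 4x²)e^(-x).


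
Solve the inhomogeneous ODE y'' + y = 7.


Homogeneous part: r² + 1 = 0 ⇒ r = ±1i, so y_h = C₁cos(x) + C₂sin(x).
Try constant y_p = A; plug in: 1A = 7 ⇒ A = 7.
General solution: y = C₁cos(x) + C₂sin(x) + 7.


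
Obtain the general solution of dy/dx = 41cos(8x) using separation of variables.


g(y) = 1, so integrate directly: y = ∫ 41cos(8x) dx = (41/8)sin(8x) + C.


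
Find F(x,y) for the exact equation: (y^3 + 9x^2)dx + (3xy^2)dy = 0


Check exactness: ∂M/∂y = 3y^2 and ∂N/∂x = 3y^2; equal, so the equation is exact.
Integrate M with respect to x (treating y as constant): ∫M dx = xy^3 + 3x^3 + h(y).
Differentiate w.r.t. y and set equal to N: all terms match, so h'(y) = 0 and h is a constant absorbed into C.
General solution: xy^3 + 3x^3 = C.


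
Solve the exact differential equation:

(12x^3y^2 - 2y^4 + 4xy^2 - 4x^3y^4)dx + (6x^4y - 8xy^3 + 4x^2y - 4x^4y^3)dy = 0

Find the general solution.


Check exactness: ∂M/∂y = 24x^3y - 8y^3 + 8xy - 16x^3y^3 and ∂N/∂x = 24x^3y - 8y^3 + 8xy - 16x^3y^3; equal, so the equation is exact.
Integrate M with respect to x (treating y as constant): ∫M dx = 3x^4y^2 - 2xy^4 + 2x^2y^2 - x^4y^4 + h(y).
Differentiate w.r.t. y and set equal to N: all terms match, so h'(y) = 0 and h is a constant absorbed into C.
General solution: 3x^4y^2 - 2xy^4 + 2x^2y^2 - x^4y^4 = C.


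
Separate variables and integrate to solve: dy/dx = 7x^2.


Integrate both sides with respect to x: y = ∫ 7x^2 dx = (7/3)x^3 + C.


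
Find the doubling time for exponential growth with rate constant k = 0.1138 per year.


Exponential growth: P(t) = P₀ e^(0.1138t). Set P(t)/P₀ = 2: e^(0.1138t) = 2.
Solve: t = ln(2)/0.1138 ≈ 6.09 years.


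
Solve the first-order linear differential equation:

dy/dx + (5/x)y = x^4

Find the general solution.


P(x) = 5/x ⇒ μ = x^5.
(x^5 y)' = x^9 ⇒ x^5 y = x^10/(10) + C.
Solve for y: y = (1/10)x^5 + C/x^5.


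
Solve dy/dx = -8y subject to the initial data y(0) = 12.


General solution of y' = -8y is y = Ce^(-8x).
Apply y(0) = 12: C = 12.
Particular solution: y = 12e^(-8x).


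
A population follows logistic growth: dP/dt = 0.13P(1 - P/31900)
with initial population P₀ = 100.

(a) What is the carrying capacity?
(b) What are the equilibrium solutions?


Logistic ODE dP/dt = 0.13P(1 - P/31900) has equilibria where dP/dt = 0, i.e. P = 0 or P = 31900.
The coefficient (1 - P/K) = 0 when P = K, identifying K = 31900 as the carrying capacity.
(a) K = 31900; (b) equilibria P = 0 and P = 31900.


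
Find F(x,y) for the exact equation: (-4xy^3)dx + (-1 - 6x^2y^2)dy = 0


Check exactness: ∂M/∂y = -12xy^2 and ∂N/∂x = -12xy^2; equal, so the equation is exact.
Integrate M with respect to x (treating y as constant): ∫M dx = -2x^2y^3 + h(y).
Differentiate w.r.t. y and set equal to N: the x-dependent terms already match, leaving h'(y) = -1. Integrate: h(y) = -y.
So F(x,y) = -y - 2x^2y^3.
General solution: -y - 2x^2y^3 = C.


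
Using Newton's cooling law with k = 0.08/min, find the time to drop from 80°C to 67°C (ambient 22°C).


From T(t) = T_a + (T₀ - T_a)e^(-kt), set T(t) = 67:
(67 - 22) / (80 - 22) = e^(-0.08t), so t = -ln(0.776)/0.08 ≈ 3.2 minutes.


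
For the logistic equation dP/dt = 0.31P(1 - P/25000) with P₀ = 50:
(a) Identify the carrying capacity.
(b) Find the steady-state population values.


Logistic ODE dP/dt = 0.31P(1 - P/25000) has equilibria where dP/dt = 0, i.e. P = 0 or P = 25000.
The coefficient (1 - P/K) = 0 when P = K, identifying K = 25000 as the carrying capacity.
(a) K = 25000; (b) equilibria P = 0 and P = 25000.


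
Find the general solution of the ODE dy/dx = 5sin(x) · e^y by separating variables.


Separate: e^(-y) dy = 5sin(x) dx.
Integrate: -e^(-y) = -5cos(x) + C₀.
Rearrange: e^(-y) = 5cos(x) + C.


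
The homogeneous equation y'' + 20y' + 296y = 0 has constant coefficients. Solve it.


Characteristic equation: r² + 20r + 296 = 0.
Discriminant is negative; roots r = -10 ± 14i (complex conjugate pair).
General solution uses e^(α x)(C₁ cos(β x) + C₂ sin(β x)): y = e^(-10x)(C₁cos(14x) + C₂sin(14x)).


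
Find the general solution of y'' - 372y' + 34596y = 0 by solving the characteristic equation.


Characteristic equation: r² - 372r + 34596 = 0, i.e. (r - 186)² = 0.
Repeated root r = 186; include an x factor for the second linearly independent solution.
General solution: y = (C₁ + C₂x)e^(186x).


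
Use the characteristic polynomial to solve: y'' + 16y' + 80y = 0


Characteristic equation: r² + 16r + 80 = 0.
Discriminant is negative; roots r = -8 ± 4i (complex conjugate pair).
General solution uses e^(α x)(C₁ cos(β x) + C₂ sin(β x)): y = e^(-8x)(C₁cos(4x) + C₂sin(4x)).


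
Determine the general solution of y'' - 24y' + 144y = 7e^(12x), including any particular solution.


Characteristic polynomial (r - 12)² = 0; repeated root r = 12.
y_h = (C₁ + C₂x)e^(12x). Forcing matches the repeated root (resonance), so try y_p = Ax² e^(12x).
Substitute and solve for A: 2A = 7, so A = 7/2.
General solution: y = (C₁ + C₂x + (7/2)x²)e^(12x).


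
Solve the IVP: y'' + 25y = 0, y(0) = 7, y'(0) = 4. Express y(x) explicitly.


Characteristic roots of r² + 25 = 0 are ±5i, so y = C₁cos(5x) + C₂sin(5x).
Apply y(0) = 7: C₁ = 7. Differentiate and apply y'(0) = 4: 5·C₂ = 4, so C₂ = 4/5.
Particular solution: y = 7cos(5x) + (4/5)sin(5x).


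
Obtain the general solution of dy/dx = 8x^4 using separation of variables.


Integrate both sides with respect to x: y = ∫ 8x^4 dx = (8/5)x^5 + C.


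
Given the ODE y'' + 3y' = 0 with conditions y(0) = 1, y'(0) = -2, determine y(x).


Characteristic roots of r² + 3r = 0 are 0, -3.
General solution y = c₁ + c₂ e^(-3x).
Apply y(0) = 1: c₁ + c₂ = 1. Apply y'(0) = -2: 0 c₁ - 3 c₂ = -2.
Solve: c₁ = 1/3, c₂ = 2/3.
Particular solution: y = 1/3 + (2/3)e^(-3x).


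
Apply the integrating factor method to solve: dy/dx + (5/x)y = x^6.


P(x) = 5/x ⇒ μ = x^5.
(x^5 y)' = x^11 ⇒ x^5 y = x^12/(12) + C.
Solve for y: y = (1/12)x^7 + C/x^5.


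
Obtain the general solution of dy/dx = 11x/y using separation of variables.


Separate variables: y dy = 11x dx.
Integrate both sides: y²/2 = (11/2)x^2 + C₀.
Multiply by 2: y² = 11x^2 + C.


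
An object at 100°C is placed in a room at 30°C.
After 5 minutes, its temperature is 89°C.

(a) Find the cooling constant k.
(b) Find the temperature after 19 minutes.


Newton's law: T(t) = T_a + (T₀ - T_a)e^(-kt).
(a) Use T(5) = 89: (89 - 30)/(100 - 30) = e^(-k·5), so k = -ln(0.843)/5 ≈ 0.0342.
(b) Apply k to t = 19: T(19) = 30 + (70)e^(-0.650) ≈ 66.6°C.


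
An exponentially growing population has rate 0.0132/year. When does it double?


Exponential growth: P(t) = P₀ e^(0.0132t). Set P(t)/P₀ = 2: e^(0.0132t) = 2.
Solve: t = ln(2)/0.0132 ≈ 52.51 years.


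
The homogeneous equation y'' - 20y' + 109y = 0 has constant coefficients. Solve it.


Characteristic equation: r² - 20r + 109 = 0.
Discriminant is negative; roots r = 10 ± 3i (complex conjugate pair).
General solution uses e^(α x)(C₁ cos(β x) + C₂ sin(β x)): y = e^(10x)(C₁cos(3x) + C₂sin(3x)).


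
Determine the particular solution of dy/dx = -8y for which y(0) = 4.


General solution of y' = -8y is y = Ce^(-8x).
Apply y(0) = 4: C = 4.
Particular solution: y = 4e^(-8x).


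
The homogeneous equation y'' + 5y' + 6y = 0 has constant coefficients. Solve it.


Characteristic equation: r² + 5r + 6 = 0.
Factor: (r + 3)(r + 2) = 0 ⇒ r = -3, -2 (distinct real).
General solution: y = C₁e^(-3x) + C₂e^(-2x).


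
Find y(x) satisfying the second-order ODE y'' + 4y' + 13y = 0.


Characteristic equation: r² + 4r + 13 = 0.
Discriminant is negative; roots r = -2 ± 3i (complex conjugate pair).
General solution uses e^(α x)(C₁ cos(β x) + C₂ sin(β x)): y = e^(-2x)(C₁cos(3x) + C₂sin(3x)).


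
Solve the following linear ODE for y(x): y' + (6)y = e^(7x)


P(x) = 6 ⇒ μ = e^(6x).
(μ y)' = e^(13x) ⇒ μ y = e^(13x)/13 + C.
Divide by μ: y = (1/13)e^(7x) + Ce^(-6x).


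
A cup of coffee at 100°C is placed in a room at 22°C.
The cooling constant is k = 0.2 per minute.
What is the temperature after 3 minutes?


Newton's law: dT/dt = -k(T - T_a) has solution T(t) = T_a + (T₀ - T_a)e^(-kt).
Plug in T_a = 22, T₀ = 100, k = 0.2, t = 3: T(3) = 22 + (78)e^(-0.60) ≈ 64.8°C.


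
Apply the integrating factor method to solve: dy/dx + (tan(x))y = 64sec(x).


P(x) = tan(x) ⇒ μ = e^(∫tan(x)dx) = sec(x).
(sec(x) y)' = 64sec²(x) ⇒ sec(x) y = 64tan(x) + C.
Multiply by cos(x): y = 64sin(x) + C·cos(x).


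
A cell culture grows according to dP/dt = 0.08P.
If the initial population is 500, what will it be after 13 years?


The ODE dP/dt = 0.08P has solution P(t) = P(0)e^(0.08t).
Substitute P(0) = 500 and t = 13: P(13) = 500 e^(1.04) ≈ 1415.


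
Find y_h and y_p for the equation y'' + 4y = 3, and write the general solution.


Homogeneous part: r² + 4 = 0 ⇒ r = ±2i, so y_h = C₁cos(2x) + C₂sin(2x).
Try constant y_p = A; plug in: 4A = 3 ⇒ A = 3/4.
General solution: y = C₁cos(2x) + C₂sin(2x) + 3/4.


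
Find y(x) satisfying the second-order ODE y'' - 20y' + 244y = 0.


Characteristic equation: r² - 20r + 244 = 0.
Discriminant is negative; roots r = 10 ± 12i (complex conjugate pair).
General solution uses e^(α x)(C₁ cos(β x) + C₂ sin(β x)): y = e^(10x)(C₁cos(12x) + C₂sin(12x)).


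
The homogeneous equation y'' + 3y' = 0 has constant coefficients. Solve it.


Characteristic equation: r² + 3r = 0.
Factor: (r - 0)(r + 3) = 0 ⇒ r = 0, -3 (distinct real).
General solution: y = C₁ + C₂e^(-3x).


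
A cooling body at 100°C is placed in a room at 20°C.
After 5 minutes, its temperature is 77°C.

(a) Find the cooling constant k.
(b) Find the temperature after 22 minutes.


Newton's law: T(t) = T_a + (T₀ - T_a)e^(-kt).
(a) Use T(5) = 77: (77 - 20)/(100 - 20) = e^(-k·5), so k = -ln(0.713)/5 ≈ 0.0678.
(b) Apply k to t = 22: T(22) = 20 + (80)e^(-1.491) ≈ 38.0°C.


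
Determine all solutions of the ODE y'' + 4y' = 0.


Characteristic equation: r² + 4r = 0.
Factor: (r + 4)(r - 0) = 0 ⇒ r = -4, 0 (distinct real).
General solution: y = C₁e^(-4x) + C₂.


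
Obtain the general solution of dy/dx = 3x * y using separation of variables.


Separate variables: dy/y = 3x dx.
Integrate: ln|y| = (3/2)x^2 + C₀.
Exponentiate: y = Ce^((3/2)x^2).


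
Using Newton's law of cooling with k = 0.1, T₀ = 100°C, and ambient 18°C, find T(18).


Newton's law: dT/dt = -k(T - T_a) has solution T(t) = T_a + (T₀ - T_a)e^(-kt).
Plug in T_a = 18, T₀ = 100, k = 0.1, t = 18: T(18) = 18 + (82)e^(-1.80) ≈ 31.6°C.


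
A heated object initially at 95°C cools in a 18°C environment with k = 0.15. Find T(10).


Newton's law: dT/dt = -k(T - T_a) has solution T(t) = T_a + (T₀ - T_a)e^(-kt).
Plug in T_a = 18, T₀ = 95, k = 0.15, t = 10: T(10) = 18 + (77)e^(-1.50) ≈ 35.2°C.


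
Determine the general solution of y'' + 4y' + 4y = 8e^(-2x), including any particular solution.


Characteristic polynomial (r + 2)² = 0; repeated root r = -2.
y_h = (C₁ + C₂x)e^(-2x). Forcing matches the repeated root (resonance), so try y_p = Ax² e^(-2x).
Substitute and solve for A: 2A = 8, so A = 4.
General solution: y = (C₁ + C₂x + 4x²)e^(-2x).


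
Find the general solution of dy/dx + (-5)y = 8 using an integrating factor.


P(x) = -5 ⇒ μ = e^(-5x).
(μ y)' = 8e^(-5x) ⇒ μ y = -(8/5)e^(-5x) + C.
Divide by μ: y = -8/5 + Ce^(5x).


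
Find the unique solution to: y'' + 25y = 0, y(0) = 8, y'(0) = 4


Characteristic roots of r² + 25 = 0 are ±5i, so y = C₁cos(5x) + C₂sin(5x).
Apply y(0) = 8: C₁ = 8. Differentiate and apply y'(0) = 4: 5·C₂ = 4, so C₂ = 4/5.
Particular solution: y = 8cos(5x) + (4/5)sin(5x).


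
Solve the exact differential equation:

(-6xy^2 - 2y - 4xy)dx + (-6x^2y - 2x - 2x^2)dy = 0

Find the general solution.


Check exactness: ∂M/∂y = -12xy - 2 - 4x and ∂N/∂x = -12xy - 2 - 4x; equal, so the equation is exact.
Integrate M with respect to x (treating y as constant): ∫M dx = -3x^2y^2 - 2xy - 2x^2y + h(y).
Differentiate w.r.t. y and set equal to N: all terms match, so h'(y) = 0 and h is a constant absorbed into C.
General solution: -3x^2y^2 - 2xy - 2x^2y = C.


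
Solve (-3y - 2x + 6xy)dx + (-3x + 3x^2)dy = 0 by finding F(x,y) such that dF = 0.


Check exactness: ∂M/∂y = -3 + 6x and ∂N/∂x = -3 + 6x; equal, so the equation is exact.
Integrate M with respect to x (treating y as constant): ∫M dx = -3xy - x^2 + 3x^2y + h(y).
Differentiate w.r.t. y and set equal to N: all terms match, so h'(y) = 0 and h is a constant absorbed into C.
General solution: -3xy - x^2 + 3x^2y = C.


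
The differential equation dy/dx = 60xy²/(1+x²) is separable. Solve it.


Separate: dy/y² = 60x/(1+x²) dx.
Integrate LHS: ∫ dy/y² = -1/y.
Integrate RHS via u = 1+x²: 30ln(1+x²) + C.
Result: -1/y = 30ln(1+x²) + C.


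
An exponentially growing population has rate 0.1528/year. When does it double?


Exponential growth: P(t) = P₀ e^(0.1528t). Set P(t)/P₀ = 2: e^(0.1528t) = 2.
Solve: t = ln(2)/0.1528 ≈ 4.54 years.


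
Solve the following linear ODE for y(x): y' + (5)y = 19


P(x) = 5, Q(x) = 19; integrating factor μ = e^(5x).
(μ y)' = 19e^(5x) ⇒ μ y = (19/5)e^(5x) + C.
Divide by μ: y = 19/5 + Ce^(-5x).


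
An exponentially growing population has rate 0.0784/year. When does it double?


Exponential growth: P(t) = P₀ e^(0.0784t). Set P(t)/P₀ = 2: e^(0.0784t) = 2.
Solve: t = ln(2)/0.0784 ≈ 8.84 years.


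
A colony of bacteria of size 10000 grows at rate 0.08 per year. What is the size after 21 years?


The ODE dP/dt = 0.08P has solution P(t) = P(0)e^(0.08t).
Substitute P(0) = 10000 and t = 21: P(21) = 10000 e^(1.68) ≈ 53656.


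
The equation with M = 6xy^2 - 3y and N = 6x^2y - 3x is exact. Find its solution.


Check exactness: ∂M/∂y = 12xy - 3 and ∂N/∂x = 12xy - 3; equal, so the equation is exact.
Integrate M with respect to x (treating y as constant): ∫M dx = 3x^2y^2 - 3xy + h(y).
Differentiate w.r.t. y and set equal to N: all terms match, so h'(y) = 0 and h is a constant absorbed into C.
General solution: 3x^2y^2 - 3xy = C.


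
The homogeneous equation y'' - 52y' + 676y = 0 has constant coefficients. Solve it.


Characteristic equation: r² - 52r + 676 = 0, i.e. (r - 26)² = 0.
Repeated root r = 26; include an x factor for the second linearly independent solution.
General solution: y = (C₁ + C₂x)e^(26x).


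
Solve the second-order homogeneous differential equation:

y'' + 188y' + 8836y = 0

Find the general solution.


Characteristic equation: r² + 188r + 8836 = 0, i.e. (r + 94)² = 0.
Repeated root r = -94; include an x factor for the second linearly independent solution.
General solution: y = (C₁ + C₂x)e^(-94x).


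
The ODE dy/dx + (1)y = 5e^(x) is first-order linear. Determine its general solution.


P(x) = 1 ⇒ μ = e^(x).
(μ y)' = 5e^(2x) ⇒ μ y = (5/2)e^(2x) + C.
Divide by μ: y = (5/2)e^(x) + Ce^(-x).


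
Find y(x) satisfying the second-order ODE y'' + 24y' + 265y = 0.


Characteristic equation: r² + 24r + 265 = 0.
Discriminant is negative; roots r = -12 ± 11i (complex conjugate pair).
General solution uses e^(α x)(C₁ cos(β x) + C₂ sin(β x)): y = e^(-12x)(C₁cos(11x) + C₂sin(11x)).


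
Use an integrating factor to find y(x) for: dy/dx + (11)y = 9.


P(x) = 11, Q(x) = 9; integrating factor μ = e^(11x).
(μ y)' = 9e^(11x) ⇒ μ y = (9/11)e^(11x) + C.
Divide by μ: y = 9/11 + Ce^(-11x).


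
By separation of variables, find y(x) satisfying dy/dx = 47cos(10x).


g(y) = 1, so integrate directly: y = ∫ 47cos(10x) dx = (47/10)sin(10x) + C.


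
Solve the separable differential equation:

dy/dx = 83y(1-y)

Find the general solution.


Separate: dy/[y(1-y)] = 83 dx.
Partial fractions: 1/[y(1-y)] = 1/y + 1/(1-y).
Integrate: ln|y/(1-y)| = 83x + C₀.
Solve for y: y = 1/(1 + Ce^(-83x)).


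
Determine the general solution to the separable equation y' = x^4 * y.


Separate variables: dy/y = x^4 dx.
Integrate: ln|y| = (1/5)x^5 + C₀.
Exponentiate: y = Ce^((1/5)x^5).


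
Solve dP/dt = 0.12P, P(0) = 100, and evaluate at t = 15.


The ODE dP/dt = 0.12P has solution P(t) = P(0)e^(0.12t).
Substitute P(0) = 100 and t = 15: P(15) = 100 e^(1.80) ≈ 605.


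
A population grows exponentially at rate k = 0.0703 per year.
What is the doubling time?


Exponential growth: P(t) = P₀ e^(0.0703t). Set P(t)/P₀ = 2: e^(0.0703t) = 2.
Solve: t = ln(2)/0.0703 ≈ 9.86 years.


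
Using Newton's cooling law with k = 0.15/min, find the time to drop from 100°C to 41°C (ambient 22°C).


From T(t) = T_a + (T₀ - T_a)e^(-kt), set T(t) = 41:
(41 - 22) / (100 - 22) = e^(-0.15t), so t = -ln(0.244)/0.15 ≈ 9.4 minutes.


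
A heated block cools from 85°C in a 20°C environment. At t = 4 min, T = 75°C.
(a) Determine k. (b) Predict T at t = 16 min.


Newton's law: T(t) = T_a + (T₀ - T_a)e^(-kt).
(a) Use T(4) = 75: (75 - 20)/(85 - 20) = e^(-k·4), so k = -ln(0.846)/4 ≈ 0.0418.
(b) Apply k to t = 16: T(16) = 20 + (65)e^(-0.668) ≈ 53.3°C.


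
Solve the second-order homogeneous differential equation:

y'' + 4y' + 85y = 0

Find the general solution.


Characteristic equation: r² + 4r + 85 = 0.
Discriminant is negative; roots r = -2 ± 9i (complex conjugate pair).
General solution uses e^(α x)(C₁ cos(β x) + C₂ sin(β x)): y = e^(-2x)(C₁cos(9x) + C₂sin(9x)).


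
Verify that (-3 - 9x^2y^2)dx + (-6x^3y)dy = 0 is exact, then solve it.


Check exactness: ∂M/∂y = -18x^2y and ∂N/∂x = -18x^2y; equal, so the equation is exact.
Integrate M with respect to x (treating y as constant): ∫M dx = -3x - 3x^3y^2 + h(y).
Differentiate w.r.t. y and set equal to N: all terms match, so h'(y) = 0 and h is a constant absorbed into C.
General solution: -3x - 3x^3y^2 = C.


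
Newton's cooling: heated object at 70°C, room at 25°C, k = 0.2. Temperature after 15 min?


Newton's law: dT/dt = -k(T - T_a) has solution T(t) = T_a + (T₀ - T_a)e^(-kt).
Plug in T_a = 25, T₀ = 70, k = 0.2, t = 15: T(15) = 25 + (45)e^(-3.00) ≈ 27.2°C.


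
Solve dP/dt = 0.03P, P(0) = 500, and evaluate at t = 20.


The ODE dP/dt = 0.03P has solution P(t) = P(0)e^(0.03t).
Substitute P(0) = 500 and t = 20: P(20) = 500 e^(0.60) ≈ 911.


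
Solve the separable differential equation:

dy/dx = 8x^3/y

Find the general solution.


Separate variables: y dy = 8x^3 dx.
Integrate both sides: y²/2 = 2x^4 + C₀.
Multiply by 2: y² = 4x^4 + C.


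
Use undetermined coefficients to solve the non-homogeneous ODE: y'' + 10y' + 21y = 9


Characteristic roots of r² + 10r + 21 = 0 are -7, -3.
y_h = C₁e^(-7x) + C₂e^(-3x).
Constant forcing; try y_p = A. Then 21A = 9 ⇒ A = 3/7.
General solution: y = C₁e^(-7x) + C₂e^(-3x) + 3/7.


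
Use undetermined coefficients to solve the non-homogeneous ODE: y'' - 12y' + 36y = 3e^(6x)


Characteristic polynomial (r - 6)² = 0; repeated root r = 6.
y_h = (C₁ + C₂x)e^(6x). Forcing matches the repeated root (resonance), so try y_p = Ax² e^(6x).
Substitute and solve for A: 2A = 3, so A = 3/2.
General solution: y = (C₁ + C₂x + (3/2)x²)e^(6x).


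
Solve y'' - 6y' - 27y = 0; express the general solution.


Characteristic equation: r² - 6r - 27 = 0.
Factor: (r + 3)(r - 9) = 0 ⇒ r = -3, 9 (distinct real).
General solution: y = C₁e^(-3x) + C₂e^(9x).


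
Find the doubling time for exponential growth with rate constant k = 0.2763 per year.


Exponential growth: P(t) = P₀ e^(0.2763t). Set P(t)/P₀ = 2: e^(0.2763t) = 2.
Solve: t = ln(2)/0.2763 ≈ 2.51 years.


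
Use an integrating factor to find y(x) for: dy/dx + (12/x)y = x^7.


P(x) = 12/x ⇒ μ = x^12.
(x^12 y)' = x^19 ⇒ x^12 y = x^20/(20) + C.
Solve for y: y = (1/20)x^8 + C/x^12.


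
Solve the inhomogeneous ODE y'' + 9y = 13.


Homogeneous part: r² + 9 = 0 ⇒ r = ±3i, so y_h = C₁cos(3x) + C₂sin(3x).
Try constant y_p = A; plug in: 9A = 13 ⇒ A = 13/9.
General solution: y = C₁cos(3x) + C₂sin(3x) + 13/9.


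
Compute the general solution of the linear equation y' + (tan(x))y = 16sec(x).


P(x) = tan(x) ⇒ μ = e^(∫tan(x)dx) = sec(x).
(sec(x) y)' = 16sec²(x) ⇒ sec(x) y = 16tan(x) + C.
Multiply by cos(x): y = 16sin(x) + C·cos(x).


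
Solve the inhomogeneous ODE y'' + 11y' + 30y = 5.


Characteristic roots of r² + 11r + 30 = 0 are -6, -5.
y_h = C₁e^(-6x) + C₂e^(-5x).
Constant forcing; try y_p = A. Then 30A = 5 ⇒ A = 1/6.
General solution: y = C₁e^(-6x) + C₂e^(-5x) + 1/6.


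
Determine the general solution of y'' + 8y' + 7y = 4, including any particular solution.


Characteristic roots of r² + 8r + 7 = 0 are -7, -1.
y_h = C₁e^(-7x) + C₂e^(-x).
Constant forcing; try y_p = A. Then 7A = 4 ⇒ A = 4/7.
General solution: y = C₁e^(-7x) + C₂e^(-x) + 4/7.


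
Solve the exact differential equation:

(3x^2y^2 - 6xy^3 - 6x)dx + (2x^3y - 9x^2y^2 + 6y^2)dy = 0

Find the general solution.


Check exactness: ∂M/∂y = 6x^2y - 18xy^2 and ∂N/∂x = 6x^2y - 18xy^2; equal, so the equation is exact.
Integrate M with respect to x (treating y as constant): ∫M dx = x^3y^2 - 3x^2y^3 - 3x^2 + h(y).
Differentiate w.r.t. y and set equal to N: the x-dependent terms already match, leaving h'(y) = 6y^2. Integrate: h(y) = 2y^3.
So F(x,y) = x^3y^2 - 3x^2y^3 + 2y^3 - 3x^2.
General solution: x^3y^2 - 3x^2y^3 + 2y^3 - 3x^2 = C.


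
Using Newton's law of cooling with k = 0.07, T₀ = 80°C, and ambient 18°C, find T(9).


Newton's law: dT/dt = -k(T - T_a) has solution T(t) = T_a + (T₀ - T_a)e^(-kt).
Plug in T_a = 18, T₀ = 80, k = 0.07, t = 9: T(9) = 18 + (62)e^(-0.63) ≈ 51.0°C.


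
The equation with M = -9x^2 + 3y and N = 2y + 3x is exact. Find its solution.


Check exactness: ∂M/∂y = 3 and ∂N/∂x = 3; equal, so the equation is exact.
Integrate M with respect to x (treating y as constant): ∫M dx = -3x^3 + 3xy + h(y).
Differentiate w.r.t. y and set equal to N: the x-dependent terms already match, leaving h'(y) = 2y. Integrate: h(y) = y^2.
So F(x,y) = y^2 - 3x^3 + 3xy.
General solution: y^2 - 3x^3 + 3xy = C.


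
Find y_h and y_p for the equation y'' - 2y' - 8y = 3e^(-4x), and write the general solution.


Characteristic roots of r² - 2r - 8 = 0 are -2, 4.
y_h = C₁e^(-2x) + C₂e^(4x).
Forcing exponent -4 is not a characteristic root; try y_p = Ae^(-4x).
Substitute: A·(16 + (-2)·-4 + (-8)) = A·16 = 3, so A = 3/16.
General solution: y = C₁e^(-2x) + C₂e^(4x) + (3/16)e^(-4x).


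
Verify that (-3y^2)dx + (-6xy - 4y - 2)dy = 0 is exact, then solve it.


Check exactness: ∂M/∂y = -6y and ∂N/∂x = -6y; equal, so the equation is exact.
Integrate M with respect to x (treating y as constant): ∫M dx = -3xy^2 + h(y).
Differentiate w.r.t. y and set equal to N: the x-dependent terms already match, leaving h'(y) = -4y - 2. Integrate: h(y) = -2y^2 - 2y.
So F(x,y) = -3xy^2 - 2y^2 - 2y.
General solution: -3xy^2 - 2y^2 - 2y = C.


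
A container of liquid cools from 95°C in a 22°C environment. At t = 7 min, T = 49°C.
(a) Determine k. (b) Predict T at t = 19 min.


Newton's law: T(t) = T_a + (T₀ - T_a)e^(-kt).
(a) Use T(7) = 49: (49 - 22)/(95 - 22) = e^(-k·7), so k = -ln(0.370)/7 ≈ 0.1421.
(b) Apply k to t = 19: T(19) = 22 + (73)e^(-2.700) ≈ 26.9°C.


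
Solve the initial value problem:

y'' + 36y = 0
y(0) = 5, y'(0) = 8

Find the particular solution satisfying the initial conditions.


Characteristic roots of r² + 36 = 0 are ±6i, so y = C₁cos(6x) + C₂sin(6x).
Apply y(0) = 5: C₁ = 5. Differentiate and apply y'(0) = 8: 6·C₂ = 8, so C₂ = 4/3.
Particular solution: y = 5cos(6x) + (4/3)sin(6x).


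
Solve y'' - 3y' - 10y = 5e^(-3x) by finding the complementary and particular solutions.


Characteristic roots of r² - 3r - 10 = 0 are 5, -2.
y_h = C₁e^(5x) + C₂e^(-2x).
Forcing exponent -3 is not a characteristic root; try y_p = Ae^(-3x).
Substitute: A·(9 + (-3)·-3 + (-10)) = A·8 = 5, so A = 5/8.
General solution: y = C₁e^(5x) + C₂e^(-2x) + (5/8)e^(-3x).


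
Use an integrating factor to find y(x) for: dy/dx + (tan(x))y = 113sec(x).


P(x) = tan(x) ⇒ μ = e^(∫tan(x)dx) = sec(x).
(sec(x) y)' = 113sec²(x) ⇒ sec(x) y = 113tan(x) + C.
Multiply by cos(x): y = 113sin(x) + C·cos(x).


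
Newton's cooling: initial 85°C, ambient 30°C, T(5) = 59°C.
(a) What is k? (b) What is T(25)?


Newton's law: T(t) = T_a + (T₀ - T_a)e^(-kt).
(a) Use T(5) = 59: (59 - 30)/(85 - 30) = e^(-k·5), so k = -ln(0.527)/5 ≈ 0.1280.
(b) Apply k to t = 25: T(25) = 30 + (55)e^(-3.200) ≈ 32.2°C.


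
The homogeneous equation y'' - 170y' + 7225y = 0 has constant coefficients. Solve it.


Characteristic equation: r² - 170r + 7225 = 0, i.e. (r - 85)² = 0.
Repeated root r = 85; include an x factor for the second linearly independent solution.
General solution: y = (C₁ + C₂x)e^(85x).
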